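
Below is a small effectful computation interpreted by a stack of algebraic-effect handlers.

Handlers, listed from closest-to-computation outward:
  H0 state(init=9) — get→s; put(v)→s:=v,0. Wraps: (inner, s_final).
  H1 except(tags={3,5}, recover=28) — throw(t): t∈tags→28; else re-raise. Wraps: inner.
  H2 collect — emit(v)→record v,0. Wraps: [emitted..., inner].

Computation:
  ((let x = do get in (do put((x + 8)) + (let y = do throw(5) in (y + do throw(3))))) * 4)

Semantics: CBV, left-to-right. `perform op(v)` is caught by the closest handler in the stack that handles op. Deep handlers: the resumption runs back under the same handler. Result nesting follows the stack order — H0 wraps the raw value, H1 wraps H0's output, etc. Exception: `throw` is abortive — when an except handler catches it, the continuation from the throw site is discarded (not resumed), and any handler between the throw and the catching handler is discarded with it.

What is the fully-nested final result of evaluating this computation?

Answer: [28]

Step-by-step:
get @ H0 ⇒ 9
put(17) @ H0 ⇒ s:=17
throw(5) @ H1 caught ⇒ 28
H2 returns [28]
= [28]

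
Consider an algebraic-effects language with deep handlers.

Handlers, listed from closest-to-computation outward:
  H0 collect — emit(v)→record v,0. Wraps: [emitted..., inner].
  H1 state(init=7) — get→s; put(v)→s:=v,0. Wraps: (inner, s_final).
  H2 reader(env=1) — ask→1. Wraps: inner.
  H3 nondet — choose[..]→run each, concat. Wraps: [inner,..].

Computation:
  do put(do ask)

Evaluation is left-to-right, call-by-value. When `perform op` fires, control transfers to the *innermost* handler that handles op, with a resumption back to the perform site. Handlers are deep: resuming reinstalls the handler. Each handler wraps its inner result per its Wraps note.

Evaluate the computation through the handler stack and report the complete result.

Answer: [([0], 1)]

Evaluation trace:
ask @ H2 ⇒ 1
put(1) @ H1 ⇒ s:=1
H0 returns [0]
H1 returns ([0], 1)
H2 returns ([0], 1)
H3 returns [([0], 1)]
= [([0], 1)]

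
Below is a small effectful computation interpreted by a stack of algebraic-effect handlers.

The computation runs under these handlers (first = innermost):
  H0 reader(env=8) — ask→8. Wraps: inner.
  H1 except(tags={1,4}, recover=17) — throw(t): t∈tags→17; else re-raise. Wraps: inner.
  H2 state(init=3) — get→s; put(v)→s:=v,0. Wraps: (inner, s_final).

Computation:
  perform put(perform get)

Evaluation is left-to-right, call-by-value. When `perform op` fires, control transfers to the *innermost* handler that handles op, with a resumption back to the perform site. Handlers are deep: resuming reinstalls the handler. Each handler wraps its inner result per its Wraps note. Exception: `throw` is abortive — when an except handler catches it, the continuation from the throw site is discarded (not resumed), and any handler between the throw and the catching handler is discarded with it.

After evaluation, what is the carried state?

Answer: 3

Step-by-step:
get @ H2 ⇒ 3
put(3) @ H2 ⇒ s:=3
H0 returns 0
H1 returns 0
H2 returns (0, 3)
= (0, 3)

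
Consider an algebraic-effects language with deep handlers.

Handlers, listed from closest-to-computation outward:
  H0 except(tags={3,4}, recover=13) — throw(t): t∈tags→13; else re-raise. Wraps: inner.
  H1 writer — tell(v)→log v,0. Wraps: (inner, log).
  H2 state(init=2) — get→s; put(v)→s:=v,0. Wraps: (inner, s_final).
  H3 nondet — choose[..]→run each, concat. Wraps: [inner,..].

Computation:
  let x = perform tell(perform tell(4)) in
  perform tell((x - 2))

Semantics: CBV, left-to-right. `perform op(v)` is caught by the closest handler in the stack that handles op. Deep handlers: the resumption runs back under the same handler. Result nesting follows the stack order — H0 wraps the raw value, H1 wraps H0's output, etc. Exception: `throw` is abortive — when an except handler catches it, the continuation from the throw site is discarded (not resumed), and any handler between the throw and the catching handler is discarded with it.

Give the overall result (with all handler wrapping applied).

Answer: [((0, (4, 0, -2)), 2)]

Evaluation trace:
tell(4) @ H1 ⇒ log+=4
tell(0) @ H1 ⇒ log+=0
tell(-2) @ H1 ⇒ log+=-2
H0 returns 0
H1 returns (0, (4, 0, -2))
H2 returns ((0, (4, 0, -2)), 2)
H3 returns [((0, (4, 0, -2)), 2)]
= [((0, (4, 0, -2)), 2)]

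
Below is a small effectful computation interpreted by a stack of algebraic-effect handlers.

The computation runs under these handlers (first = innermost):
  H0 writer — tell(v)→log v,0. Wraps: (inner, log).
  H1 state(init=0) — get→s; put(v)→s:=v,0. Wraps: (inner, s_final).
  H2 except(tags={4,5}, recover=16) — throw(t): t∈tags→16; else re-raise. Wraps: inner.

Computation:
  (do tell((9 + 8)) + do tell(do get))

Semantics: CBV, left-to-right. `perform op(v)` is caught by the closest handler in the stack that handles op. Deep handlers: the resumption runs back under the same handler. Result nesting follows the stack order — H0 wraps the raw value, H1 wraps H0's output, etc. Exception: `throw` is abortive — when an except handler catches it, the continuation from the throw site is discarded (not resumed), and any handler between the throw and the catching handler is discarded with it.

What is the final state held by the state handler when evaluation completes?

Answer: 0

Working:
tell(17) @ H0 ⇒ log+=17
get @ H1 ⇒ 0
tell(0) @ H0 ⇒ log+=0
H0 returns (0, (17, 0))
H1 returns ((0, (17, 0)), 0)
H2 returns ((0, (17, 0)), 0)
= ((0, (17, 0)), 0)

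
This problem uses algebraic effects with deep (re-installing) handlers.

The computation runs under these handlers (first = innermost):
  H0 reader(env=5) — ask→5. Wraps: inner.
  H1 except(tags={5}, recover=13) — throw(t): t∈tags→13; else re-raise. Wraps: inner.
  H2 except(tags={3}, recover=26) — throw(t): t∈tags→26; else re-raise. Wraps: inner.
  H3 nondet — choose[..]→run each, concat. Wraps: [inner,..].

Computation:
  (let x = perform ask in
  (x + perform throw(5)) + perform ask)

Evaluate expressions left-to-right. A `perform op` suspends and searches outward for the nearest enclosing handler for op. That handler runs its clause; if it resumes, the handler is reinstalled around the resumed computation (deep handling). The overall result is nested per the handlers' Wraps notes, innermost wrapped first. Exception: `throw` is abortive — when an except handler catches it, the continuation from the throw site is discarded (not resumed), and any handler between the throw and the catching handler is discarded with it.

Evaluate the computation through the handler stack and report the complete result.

Working:
ask @ H0 ⇒ 5
throw(5) @ H1 caught ⇒ 13
H2 returns 13
H3 returns [13]
= [13]

Answer: [13]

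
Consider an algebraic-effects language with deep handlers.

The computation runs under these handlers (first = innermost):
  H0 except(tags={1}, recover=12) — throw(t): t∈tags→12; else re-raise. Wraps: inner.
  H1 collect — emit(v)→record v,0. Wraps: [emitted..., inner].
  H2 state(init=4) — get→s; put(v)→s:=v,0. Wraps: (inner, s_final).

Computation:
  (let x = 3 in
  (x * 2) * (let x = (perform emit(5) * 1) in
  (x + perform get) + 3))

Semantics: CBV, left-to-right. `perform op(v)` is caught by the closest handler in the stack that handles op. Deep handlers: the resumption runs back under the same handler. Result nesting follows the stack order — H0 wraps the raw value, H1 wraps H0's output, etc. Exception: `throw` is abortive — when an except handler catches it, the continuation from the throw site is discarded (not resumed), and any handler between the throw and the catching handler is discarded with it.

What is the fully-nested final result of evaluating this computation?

Evaluation trace:
emit(5) @ H1 ⇒ out+=5
get @ H2 ⇒ 4
H0 returns 42
H1 returns [5, 42]
H2 returns ([5, 42], 4)
= ([5, 42], 4)

Answer: ([5, 42], 4)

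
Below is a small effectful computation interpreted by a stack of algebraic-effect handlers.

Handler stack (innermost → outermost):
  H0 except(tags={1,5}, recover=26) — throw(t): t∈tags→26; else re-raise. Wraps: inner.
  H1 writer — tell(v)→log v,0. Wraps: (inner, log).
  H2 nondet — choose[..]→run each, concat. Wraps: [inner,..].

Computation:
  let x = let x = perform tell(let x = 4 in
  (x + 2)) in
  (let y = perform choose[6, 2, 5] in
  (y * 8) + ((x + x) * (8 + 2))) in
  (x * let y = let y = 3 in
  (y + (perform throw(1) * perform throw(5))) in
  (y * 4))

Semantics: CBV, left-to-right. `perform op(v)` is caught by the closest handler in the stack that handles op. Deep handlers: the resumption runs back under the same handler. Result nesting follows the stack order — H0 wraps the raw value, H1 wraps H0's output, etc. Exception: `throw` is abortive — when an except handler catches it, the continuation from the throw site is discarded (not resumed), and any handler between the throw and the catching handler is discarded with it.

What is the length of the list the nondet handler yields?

Working:
tell(6) @ H1 ⇒ log+=6
choose[6, 2, 5] @ H2
  branch[0] choose=6:
    throw(1) @ H0 caught ⇒ 26
    H1 returns (26, (6))
    H2 returns [(26, (6))]
  branch[1] choose=2:
    throw(1) @ H0 caught ⇒ 26
    H1 returns (26, (6))
    H2 returns [(26, (6))]
  branch[2] choose=5:
    throw(1) @ H0 caught ⇒ 26
    H1 returns (26, (6))
    H2 returns [(26, (6))]
= [(26, (6)), (26, (6)), (26, (6))]

Answer: 3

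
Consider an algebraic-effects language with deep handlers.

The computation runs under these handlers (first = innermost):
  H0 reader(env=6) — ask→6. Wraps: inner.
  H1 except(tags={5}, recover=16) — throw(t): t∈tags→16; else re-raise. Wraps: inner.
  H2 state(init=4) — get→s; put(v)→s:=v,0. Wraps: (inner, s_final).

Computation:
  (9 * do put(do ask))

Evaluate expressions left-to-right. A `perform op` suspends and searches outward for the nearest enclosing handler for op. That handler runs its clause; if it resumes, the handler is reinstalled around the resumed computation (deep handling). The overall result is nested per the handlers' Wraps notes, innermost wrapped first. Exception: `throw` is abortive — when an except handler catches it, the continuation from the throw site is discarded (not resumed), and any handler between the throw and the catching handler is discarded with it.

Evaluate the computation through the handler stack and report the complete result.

Answer: (0, 6)

Working:
ask @ H0 ⇒ 6
put(6) @ H2 ⇒ s:=6
H0 returns 0
H1 returns 0
H2 returns (0, 6)
= (0, 6)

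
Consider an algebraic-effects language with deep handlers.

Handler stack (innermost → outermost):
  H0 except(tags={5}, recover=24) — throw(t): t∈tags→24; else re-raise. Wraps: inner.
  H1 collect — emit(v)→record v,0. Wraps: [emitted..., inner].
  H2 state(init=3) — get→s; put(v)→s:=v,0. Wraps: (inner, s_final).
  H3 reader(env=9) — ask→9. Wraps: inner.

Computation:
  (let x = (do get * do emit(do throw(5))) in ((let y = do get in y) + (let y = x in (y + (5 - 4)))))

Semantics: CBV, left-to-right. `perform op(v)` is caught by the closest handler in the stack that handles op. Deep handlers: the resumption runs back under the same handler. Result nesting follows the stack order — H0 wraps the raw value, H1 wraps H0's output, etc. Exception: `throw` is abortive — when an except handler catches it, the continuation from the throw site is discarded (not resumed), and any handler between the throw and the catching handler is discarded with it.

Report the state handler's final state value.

Working:
get @ H2 ⇒ 3
throw(5) @ H0 caught ⇒ 24
H1 returns [24]
H2 returns ([24], 3)
H3 returns ([24], 3)
= ([24], 3)

Answer: 3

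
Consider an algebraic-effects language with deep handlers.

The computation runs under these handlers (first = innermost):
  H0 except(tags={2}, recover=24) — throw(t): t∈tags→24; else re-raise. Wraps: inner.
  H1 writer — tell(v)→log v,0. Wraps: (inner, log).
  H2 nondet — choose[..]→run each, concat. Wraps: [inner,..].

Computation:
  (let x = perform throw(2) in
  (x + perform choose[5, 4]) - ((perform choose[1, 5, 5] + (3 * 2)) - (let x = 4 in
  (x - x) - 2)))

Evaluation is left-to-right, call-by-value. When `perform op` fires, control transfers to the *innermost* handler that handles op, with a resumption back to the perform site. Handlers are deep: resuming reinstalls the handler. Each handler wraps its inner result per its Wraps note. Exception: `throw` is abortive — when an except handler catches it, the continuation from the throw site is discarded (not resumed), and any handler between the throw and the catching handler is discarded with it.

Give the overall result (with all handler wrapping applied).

Answer: [(24, ())]

Evaluation trace:
throw(2) @ H0 caught ⇒ 24
H1 returns (24, ())
H2 returns [(24, ())]
= [(24, ())]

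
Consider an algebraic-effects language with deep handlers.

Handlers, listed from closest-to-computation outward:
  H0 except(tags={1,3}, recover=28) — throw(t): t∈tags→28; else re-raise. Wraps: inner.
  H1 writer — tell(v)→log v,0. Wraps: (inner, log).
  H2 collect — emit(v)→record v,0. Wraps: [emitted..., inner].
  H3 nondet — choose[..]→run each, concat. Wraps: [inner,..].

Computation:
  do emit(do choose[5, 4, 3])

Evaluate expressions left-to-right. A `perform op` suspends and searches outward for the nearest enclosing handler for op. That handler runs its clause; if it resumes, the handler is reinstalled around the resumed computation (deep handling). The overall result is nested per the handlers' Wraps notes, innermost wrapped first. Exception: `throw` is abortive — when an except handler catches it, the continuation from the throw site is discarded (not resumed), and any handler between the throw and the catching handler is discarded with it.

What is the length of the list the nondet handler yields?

Answer: 3

Evaluation trace:
choose[5, 4, 3] @ H3
  branch[0] choose=5:
    emit(5) @ H2 ⇒ out+=5
    H0 returns 0
    H1 returns (0, ())
    H2 returns [5, (0, ())]
    H3 returns [[5, (0, ())]]
  branch[1] choose=4:
    emit(4) @ H2 ⇒ out+=4
    H0 returns 0
    H1 returns (0, ())
    H2 returns [4, (0, ())]
    H3 returns [[4, (0, ())]]
  branch[2] choose=3:
    emit(3) @ H2 ⇒ out+=3
    H0 returns 0
    H1 returns (0, ())
    H2 returns [3, (0, ())]
    H3 returns [[3, (0, ())]]
= [[5, (0, ())], [4, (0, ())], [3, (0, ())]]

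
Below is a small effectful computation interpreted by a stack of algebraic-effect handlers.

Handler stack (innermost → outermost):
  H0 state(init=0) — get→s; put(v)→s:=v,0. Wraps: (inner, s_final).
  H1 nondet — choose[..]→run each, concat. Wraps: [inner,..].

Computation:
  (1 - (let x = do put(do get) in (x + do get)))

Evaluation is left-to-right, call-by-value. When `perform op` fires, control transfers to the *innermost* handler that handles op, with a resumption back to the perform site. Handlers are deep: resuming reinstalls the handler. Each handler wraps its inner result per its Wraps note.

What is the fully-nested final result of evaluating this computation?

Step-by-step:
get @ H0 ⇒ 0
put(0) @ H0 ⇒ s:=0
get @ H0 ⇒ 0
H0 returns (1, 0)
H1 returns [(1, 0)]
= [(1, 0)]

Answer: [(1, 0)]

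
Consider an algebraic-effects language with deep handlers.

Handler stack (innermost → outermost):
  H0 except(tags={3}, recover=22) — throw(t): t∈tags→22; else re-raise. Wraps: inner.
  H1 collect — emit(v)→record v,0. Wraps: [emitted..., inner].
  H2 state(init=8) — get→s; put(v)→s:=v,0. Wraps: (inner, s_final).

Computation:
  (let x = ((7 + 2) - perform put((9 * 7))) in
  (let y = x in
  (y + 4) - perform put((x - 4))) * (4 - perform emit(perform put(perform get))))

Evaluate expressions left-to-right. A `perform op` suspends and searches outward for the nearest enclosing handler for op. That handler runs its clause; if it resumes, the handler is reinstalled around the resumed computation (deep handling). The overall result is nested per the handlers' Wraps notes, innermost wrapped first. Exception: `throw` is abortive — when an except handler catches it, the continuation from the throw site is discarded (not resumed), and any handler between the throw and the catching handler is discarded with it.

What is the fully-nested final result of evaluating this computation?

Answer: ([0, 52], 5)

Evaluation trace:
put(63) @ H2 ⇒ s:=63
put(5) @ H2 ⇒ s:=5
get @ H2 ⇒ 5
put(5) @ H2 ⇒ s:=5
emit(0) @ H1 ⇒ out+=0
H0 returns 52
H1 returns [0, 52]
H2 returns ([0, 52], 5)
= ([0, 52], 5)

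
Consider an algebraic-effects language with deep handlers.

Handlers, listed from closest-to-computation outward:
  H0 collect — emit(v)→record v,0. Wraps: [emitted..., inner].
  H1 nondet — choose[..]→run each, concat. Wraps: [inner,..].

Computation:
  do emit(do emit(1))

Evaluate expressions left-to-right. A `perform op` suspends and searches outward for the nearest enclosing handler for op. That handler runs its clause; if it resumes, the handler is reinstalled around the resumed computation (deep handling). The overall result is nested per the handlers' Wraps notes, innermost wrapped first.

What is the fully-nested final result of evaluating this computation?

Answer: [[1, 0, 0]]

Step-by-step:
emit(1) @ H0 ⇒ out+=1
emit(0) @ H0 ⇒ out+=0
H0 returns [1, 0, 0]
H1 returns [[1, 0, 0]]
= [[1, 0, 0]]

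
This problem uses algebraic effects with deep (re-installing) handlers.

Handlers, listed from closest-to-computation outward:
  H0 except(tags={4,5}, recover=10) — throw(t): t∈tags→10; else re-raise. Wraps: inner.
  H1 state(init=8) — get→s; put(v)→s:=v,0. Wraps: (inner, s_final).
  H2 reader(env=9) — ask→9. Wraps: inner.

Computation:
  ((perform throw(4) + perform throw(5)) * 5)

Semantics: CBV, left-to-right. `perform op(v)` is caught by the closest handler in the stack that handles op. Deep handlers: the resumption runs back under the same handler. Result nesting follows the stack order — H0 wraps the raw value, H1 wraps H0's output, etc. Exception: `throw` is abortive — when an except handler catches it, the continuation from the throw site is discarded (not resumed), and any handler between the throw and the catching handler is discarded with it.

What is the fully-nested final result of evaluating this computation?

Answer: (10, 8)

Evaluation trace:
throw(4) @ H0 caught ⇒ 10
H1 returns (10, 8)
H2 returns (10, 8)
= (10, 8)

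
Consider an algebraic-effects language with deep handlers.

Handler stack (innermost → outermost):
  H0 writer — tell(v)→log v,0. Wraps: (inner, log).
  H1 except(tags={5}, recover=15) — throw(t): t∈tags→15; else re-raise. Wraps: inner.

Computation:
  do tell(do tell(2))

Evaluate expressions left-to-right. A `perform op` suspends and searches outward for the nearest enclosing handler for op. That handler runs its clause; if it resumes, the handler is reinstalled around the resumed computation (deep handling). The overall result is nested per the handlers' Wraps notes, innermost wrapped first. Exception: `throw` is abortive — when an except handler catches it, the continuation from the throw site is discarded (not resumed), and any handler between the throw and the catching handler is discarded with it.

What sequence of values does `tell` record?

Working:
tell(2) @ H0 ⇒ log+=2
tell(0) @ H0 ⇒ log+=0
H0 returns (0, (2, 0))
H1 returns (0, (2, 0))
= (0, (2, 0))

Answer: (2, 0)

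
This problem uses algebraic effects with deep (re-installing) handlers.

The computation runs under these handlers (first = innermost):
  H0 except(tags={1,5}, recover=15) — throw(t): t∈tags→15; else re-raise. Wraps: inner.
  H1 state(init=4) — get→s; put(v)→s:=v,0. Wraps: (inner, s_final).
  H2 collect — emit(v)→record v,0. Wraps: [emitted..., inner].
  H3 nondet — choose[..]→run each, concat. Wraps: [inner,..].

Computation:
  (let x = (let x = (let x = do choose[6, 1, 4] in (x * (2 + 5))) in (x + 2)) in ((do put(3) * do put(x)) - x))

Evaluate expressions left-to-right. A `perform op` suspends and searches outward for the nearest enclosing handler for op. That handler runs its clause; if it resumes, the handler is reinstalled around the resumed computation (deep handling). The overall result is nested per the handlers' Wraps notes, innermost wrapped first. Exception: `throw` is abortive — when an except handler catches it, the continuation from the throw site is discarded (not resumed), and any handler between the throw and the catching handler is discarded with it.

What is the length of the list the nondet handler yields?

Answer: 3

Step-by-step:
choose[6, 1, 4] @ H3
  branch[0] choose=6:
    put(3) @ H1 ⇒ s:=3
    put(44) @ H1 ⇒ s:=44
    H0 returns -44
    H1 returns (-44, 44)
    H2 returns [(-44, 44)]
    H3 returns [[(-44, 44)]]
  branch[1] choose=1:
    put(3) @ H1 ⇒ s:=3
    put(9) @ H1 ⇒ s:=9
    H0 returns -9
    H1 returns (-9, 9)
    H2 returns [(-9, 9)]
    H3 returns [[(-9, 9)]]
  branch[2] choose=4:
    put(3) @ H1 ⇒ s:=3
    put(30) @ H1 ⇒ s:=30
    H0 returns -30
    H1 returns (-30, 30)
    H2 returns [(-30, 30)]
    H3 returns [[(-30, 30)]]
= [[(-44, 44)], [(-9, 9)], [(-30, 30)]]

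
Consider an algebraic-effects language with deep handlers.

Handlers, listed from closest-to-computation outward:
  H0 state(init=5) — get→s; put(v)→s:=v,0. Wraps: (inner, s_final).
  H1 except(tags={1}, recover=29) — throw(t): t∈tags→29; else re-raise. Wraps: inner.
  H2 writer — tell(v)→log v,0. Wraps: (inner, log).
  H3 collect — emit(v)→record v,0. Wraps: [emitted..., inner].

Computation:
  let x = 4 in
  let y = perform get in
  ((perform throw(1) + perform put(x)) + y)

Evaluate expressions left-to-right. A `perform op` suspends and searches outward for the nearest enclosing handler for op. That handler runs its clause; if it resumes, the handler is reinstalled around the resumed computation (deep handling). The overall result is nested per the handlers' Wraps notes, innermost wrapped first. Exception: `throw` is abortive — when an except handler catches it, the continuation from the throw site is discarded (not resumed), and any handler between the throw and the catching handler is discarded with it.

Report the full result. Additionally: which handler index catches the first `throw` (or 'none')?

Working:
get @ H0 ⇒ 5
throw(1) @ H1 caught ⇒ 29
H2 returns (29, ())
H3 returns [(29, ())]
= [(29, ())]

Answer: [(29, ())] ; first throw caught by: H1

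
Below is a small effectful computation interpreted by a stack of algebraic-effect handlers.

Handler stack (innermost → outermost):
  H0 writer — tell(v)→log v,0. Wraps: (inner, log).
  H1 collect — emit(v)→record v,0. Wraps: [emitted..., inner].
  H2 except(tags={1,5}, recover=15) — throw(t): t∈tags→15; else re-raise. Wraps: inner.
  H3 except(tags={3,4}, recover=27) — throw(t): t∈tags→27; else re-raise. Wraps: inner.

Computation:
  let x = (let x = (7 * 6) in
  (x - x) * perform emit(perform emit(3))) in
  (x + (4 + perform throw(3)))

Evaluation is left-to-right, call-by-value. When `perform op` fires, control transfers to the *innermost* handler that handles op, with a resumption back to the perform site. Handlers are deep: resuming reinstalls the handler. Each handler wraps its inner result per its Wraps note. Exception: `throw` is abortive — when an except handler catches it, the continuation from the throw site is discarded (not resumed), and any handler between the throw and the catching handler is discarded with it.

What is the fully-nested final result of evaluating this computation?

Evaluation trace:
emit(3) @ H1 ⇒ out+=3
emit(0) @ H1 ⇒ out+=0
throw(3) @ H2 re-raised
throw(3) @ H3 caught ⇒ 27
= 27

Answer: 27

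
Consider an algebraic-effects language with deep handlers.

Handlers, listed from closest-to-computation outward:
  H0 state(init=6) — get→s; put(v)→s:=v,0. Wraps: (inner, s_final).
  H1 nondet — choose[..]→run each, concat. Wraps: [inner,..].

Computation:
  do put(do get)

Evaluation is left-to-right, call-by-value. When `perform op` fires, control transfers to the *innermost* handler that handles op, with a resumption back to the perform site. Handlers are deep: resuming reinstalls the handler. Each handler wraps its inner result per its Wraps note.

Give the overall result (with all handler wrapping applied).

Answer: [(0, 6)]

Step-by-step:
get @ H0 ⇒ 6
put(6) @ H0 ⇒ s:=6
H0 returns (0, 6)
H1 returns [(0, 6)]
= [(0, 6)]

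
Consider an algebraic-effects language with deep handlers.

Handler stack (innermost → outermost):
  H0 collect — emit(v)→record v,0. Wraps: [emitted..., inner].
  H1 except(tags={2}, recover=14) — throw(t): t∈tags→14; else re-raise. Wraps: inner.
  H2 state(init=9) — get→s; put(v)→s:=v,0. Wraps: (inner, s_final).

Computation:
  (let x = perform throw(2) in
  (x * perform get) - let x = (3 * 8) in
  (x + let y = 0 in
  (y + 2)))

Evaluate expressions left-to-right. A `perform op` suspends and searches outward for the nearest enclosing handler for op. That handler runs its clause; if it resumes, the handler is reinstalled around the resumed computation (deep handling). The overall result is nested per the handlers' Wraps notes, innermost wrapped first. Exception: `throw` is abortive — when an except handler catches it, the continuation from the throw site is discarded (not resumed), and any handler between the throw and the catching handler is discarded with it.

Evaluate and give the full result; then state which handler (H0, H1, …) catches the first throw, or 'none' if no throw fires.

Answer: (14, 9) ; first throw caught by: H1

Step-by-step:
throw(2) @ H1 caught ⇒ 14
H2 returns (14, 9)
= (14, 9)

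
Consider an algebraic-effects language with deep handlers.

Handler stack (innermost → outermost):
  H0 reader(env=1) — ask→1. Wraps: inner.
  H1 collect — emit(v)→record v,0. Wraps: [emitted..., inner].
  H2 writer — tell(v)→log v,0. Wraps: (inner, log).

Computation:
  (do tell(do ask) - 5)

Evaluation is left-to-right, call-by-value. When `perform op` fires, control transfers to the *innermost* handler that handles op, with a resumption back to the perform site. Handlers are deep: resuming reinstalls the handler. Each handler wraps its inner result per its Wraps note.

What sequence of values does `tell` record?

Answer: (1)

Working:
ask @ H0 ⇒ 1
tell(1) @ H2 ⇒ log+=1
H0 returns -5
H1 returns [-5]
H2 returns ([-5], (1))
= ([-5], (1))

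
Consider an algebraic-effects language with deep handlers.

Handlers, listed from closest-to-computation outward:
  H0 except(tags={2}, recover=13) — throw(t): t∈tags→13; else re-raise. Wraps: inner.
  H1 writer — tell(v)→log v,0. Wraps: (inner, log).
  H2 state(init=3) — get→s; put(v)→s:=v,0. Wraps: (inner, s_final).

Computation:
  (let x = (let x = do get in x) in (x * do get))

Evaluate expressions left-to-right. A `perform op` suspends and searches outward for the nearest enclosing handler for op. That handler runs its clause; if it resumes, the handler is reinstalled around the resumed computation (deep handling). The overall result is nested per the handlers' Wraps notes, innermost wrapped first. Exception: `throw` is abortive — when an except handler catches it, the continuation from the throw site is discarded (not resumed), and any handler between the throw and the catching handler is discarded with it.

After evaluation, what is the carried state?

Evaluation trace:
get @ H2 ⇒ 3
get @ H2 ⇒ 3
H0 returns 9
H1 returns (9, ())
H2 returns ((9, ()), 3)
= ((9, ()), 3)

Answer: 3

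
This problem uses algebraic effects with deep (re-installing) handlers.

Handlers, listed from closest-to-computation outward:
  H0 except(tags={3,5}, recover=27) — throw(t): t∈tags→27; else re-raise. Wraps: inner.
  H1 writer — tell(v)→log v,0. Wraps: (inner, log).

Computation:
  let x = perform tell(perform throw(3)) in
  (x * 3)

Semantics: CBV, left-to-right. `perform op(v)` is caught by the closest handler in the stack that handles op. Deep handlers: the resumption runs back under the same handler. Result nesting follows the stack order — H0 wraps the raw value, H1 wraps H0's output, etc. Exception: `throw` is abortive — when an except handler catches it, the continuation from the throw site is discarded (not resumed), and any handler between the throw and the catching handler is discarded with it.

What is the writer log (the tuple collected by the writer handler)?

Working:
throw(3) @ H0 caught ⇒ 27
H1 returns (27, ())
= (27, ())

Answer: ()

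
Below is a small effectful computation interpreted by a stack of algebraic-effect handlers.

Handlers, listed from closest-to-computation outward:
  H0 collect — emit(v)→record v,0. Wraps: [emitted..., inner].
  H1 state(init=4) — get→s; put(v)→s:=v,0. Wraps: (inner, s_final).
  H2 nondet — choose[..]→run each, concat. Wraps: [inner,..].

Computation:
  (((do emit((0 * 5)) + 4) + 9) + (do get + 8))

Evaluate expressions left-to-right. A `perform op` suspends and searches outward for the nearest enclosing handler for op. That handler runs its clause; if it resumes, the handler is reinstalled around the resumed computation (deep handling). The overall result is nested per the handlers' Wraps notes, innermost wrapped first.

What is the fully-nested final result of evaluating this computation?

Answer: [([0, 25], 4)]

Step-by-step:
emit(0) @ H0 ⇒ out+=0
get @ H1 ⇒ 4
H0 returns [0, 25]
H1 returns ([0, 25], 4)
H2 returns [([0, 25], 4)]
= [([0, 25], 4)]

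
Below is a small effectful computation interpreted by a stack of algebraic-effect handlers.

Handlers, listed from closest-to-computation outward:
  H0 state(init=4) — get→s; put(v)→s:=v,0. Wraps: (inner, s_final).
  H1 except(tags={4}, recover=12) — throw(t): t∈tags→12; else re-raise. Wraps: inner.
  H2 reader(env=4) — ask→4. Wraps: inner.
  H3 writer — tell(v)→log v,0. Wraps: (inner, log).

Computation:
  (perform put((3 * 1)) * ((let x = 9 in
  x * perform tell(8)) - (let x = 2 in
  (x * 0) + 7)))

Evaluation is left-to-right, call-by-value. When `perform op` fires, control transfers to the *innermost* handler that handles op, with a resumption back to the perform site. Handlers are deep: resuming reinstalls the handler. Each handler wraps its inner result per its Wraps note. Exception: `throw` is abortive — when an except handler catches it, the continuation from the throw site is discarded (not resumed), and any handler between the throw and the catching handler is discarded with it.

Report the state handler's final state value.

Evaluation trace:
put(3) @ H0 ⇒ s:=3
tell(8) @ H3 ⇒ log+=8
H0 returns (0, 3)
H1 returns (0, 3)
H2 returns (0, 3)
H3 returns ((0, 3), (8))
= ((0, 3), (8))

Answer: 3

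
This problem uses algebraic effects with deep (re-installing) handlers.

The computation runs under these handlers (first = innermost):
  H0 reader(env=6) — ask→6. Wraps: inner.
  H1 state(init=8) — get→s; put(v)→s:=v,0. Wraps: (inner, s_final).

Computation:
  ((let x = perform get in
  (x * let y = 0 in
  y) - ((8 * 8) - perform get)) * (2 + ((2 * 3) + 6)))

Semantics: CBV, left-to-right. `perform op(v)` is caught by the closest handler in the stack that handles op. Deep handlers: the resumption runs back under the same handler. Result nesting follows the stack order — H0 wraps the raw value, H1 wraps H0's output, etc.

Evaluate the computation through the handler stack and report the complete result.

Answer: (-784, 8)

Working:
get @ H1 ⇒ 8
get @ H1 ⇒ 8
H0 returns -784
H1 returns (-784, 8)
= (-784, 8)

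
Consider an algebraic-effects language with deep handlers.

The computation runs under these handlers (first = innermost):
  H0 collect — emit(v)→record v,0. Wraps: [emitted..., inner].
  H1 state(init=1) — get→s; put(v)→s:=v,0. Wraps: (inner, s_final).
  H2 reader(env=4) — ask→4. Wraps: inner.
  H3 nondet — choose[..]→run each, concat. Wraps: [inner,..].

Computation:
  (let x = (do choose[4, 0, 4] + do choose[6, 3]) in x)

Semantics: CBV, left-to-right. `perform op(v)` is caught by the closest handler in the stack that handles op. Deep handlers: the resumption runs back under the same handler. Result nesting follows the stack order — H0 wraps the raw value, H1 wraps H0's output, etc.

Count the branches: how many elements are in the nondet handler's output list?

Answer: 6

Evaluation trace:
choose[4, 0, 4] @ H3
  branch[0] choose=4:
    choose[6, 3] @ H3
      branch[0] choose=6:
        H0 returns [10]
        H1 returns ([10], 1)
        H2 returns ([10], 1)
        H3 returns [([10], 1)]
      branch[1] choose=3:
        H0 returns [7]
        H1 returns ([7], 1)
        H2 returns ([7], 1)
        H3 returns [([7], 1)]
  branch[1] choose=0:
    choose[6, 3] @ H3
      branch[0] choose=6:
        H0 returns [6]
        H1 returns ([6], 1)
        H2 returns ([6], 1)
        H3 returns [([6], 1)]
      branch[1] choose=3:
        H0 returns [3]
        H1 returns ([3], 1)
        H2 returns ([3], 1)
        H3 returns [([3], 1)]
  branch[2] choose=4:
    choose[6, 3] @ H3
      branch[0] choose=6:
        H0 returns [10]
        H1 returns ([10], 1)
        H2 returns ([10], 1)
        H3 returns [([10], 1)]
      branch[1] choose=3:
        H0 returns [7]
        H1 returns ([7], 1)
        H2 returns ([7], 1)
        H3 returns [([7], 1)]
= [([10], 1), ([7], 1), ([6], 1), ([3], 1), ([10], 1), ([7], 1)]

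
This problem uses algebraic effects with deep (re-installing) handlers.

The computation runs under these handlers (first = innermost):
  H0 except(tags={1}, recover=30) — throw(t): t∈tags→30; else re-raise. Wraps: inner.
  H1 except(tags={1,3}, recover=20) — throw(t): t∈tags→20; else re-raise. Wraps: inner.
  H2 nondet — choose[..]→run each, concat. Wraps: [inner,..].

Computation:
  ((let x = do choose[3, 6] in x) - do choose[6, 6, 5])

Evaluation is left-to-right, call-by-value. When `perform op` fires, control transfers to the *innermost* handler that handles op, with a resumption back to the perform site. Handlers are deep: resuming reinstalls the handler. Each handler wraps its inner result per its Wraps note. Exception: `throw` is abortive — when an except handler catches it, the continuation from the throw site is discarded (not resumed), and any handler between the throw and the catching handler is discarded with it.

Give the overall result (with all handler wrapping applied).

Answer: [-3, -3, -2, 0, 0, 1]

Evaluation trace:
choose[3, 6] @ H2
  branch[0] choose=3:
    choose[6, 6, 5] @ H2
      branch[0] choose=6:
        H0 returns -3
        H1 returns -3
        H2 returns [-3]
      branch[1] choose=6:
        H0 returns -3
        H1 returns -3
        H2 returns [-3]
      branch[2] choose=5:
        H0 returns -2
        H1 returns -2
        H2 returns [-2]
  branch[1] choose=6:
    choose[6, 6, 5] @ H2
      branch[0] choose=6:
        H0 returns 0
        H1 returns 0
        H2 returns [0]
      branch[1] choose=6:
        H0 returns 0
        H1 returns 0
        H2 returns [0]
      branch[2] choose=5:
        H0 returns 1
        H1 returns 1
        H2 returns [1]
= [-3, -3, -2, 0, 0, 1]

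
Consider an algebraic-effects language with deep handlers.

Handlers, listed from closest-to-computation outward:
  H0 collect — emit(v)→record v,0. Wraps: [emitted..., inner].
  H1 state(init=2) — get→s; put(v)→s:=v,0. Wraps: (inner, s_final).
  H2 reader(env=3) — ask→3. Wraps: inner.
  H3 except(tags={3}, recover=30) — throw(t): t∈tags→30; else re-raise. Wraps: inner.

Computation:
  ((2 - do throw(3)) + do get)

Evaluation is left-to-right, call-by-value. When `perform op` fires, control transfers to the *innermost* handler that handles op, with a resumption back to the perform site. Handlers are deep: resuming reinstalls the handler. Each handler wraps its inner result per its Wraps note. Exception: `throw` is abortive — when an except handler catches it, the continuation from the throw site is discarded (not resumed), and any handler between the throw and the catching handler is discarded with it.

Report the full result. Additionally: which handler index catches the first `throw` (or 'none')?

Answer: 30 ; first throw caught by: H3

Working:
throw(3) @ H3 caught ⇒ 30
= 30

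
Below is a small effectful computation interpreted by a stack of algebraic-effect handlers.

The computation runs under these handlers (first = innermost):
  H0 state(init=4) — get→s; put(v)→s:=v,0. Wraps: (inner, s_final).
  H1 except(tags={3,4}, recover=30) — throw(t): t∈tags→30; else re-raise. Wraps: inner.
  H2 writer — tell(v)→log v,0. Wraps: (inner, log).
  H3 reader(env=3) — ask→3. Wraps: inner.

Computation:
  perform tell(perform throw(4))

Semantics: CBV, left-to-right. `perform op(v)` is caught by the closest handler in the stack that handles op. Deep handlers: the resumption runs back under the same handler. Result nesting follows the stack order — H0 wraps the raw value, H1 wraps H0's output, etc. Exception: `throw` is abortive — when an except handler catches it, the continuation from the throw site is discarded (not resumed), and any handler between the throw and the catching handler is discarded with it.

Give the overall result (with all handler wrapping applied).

Working:
throw(4) @ H1 caught ⇒ 30
H2 returns (30, ())
H3 returns (30, ())
= (30, ())

Answer: (30, ())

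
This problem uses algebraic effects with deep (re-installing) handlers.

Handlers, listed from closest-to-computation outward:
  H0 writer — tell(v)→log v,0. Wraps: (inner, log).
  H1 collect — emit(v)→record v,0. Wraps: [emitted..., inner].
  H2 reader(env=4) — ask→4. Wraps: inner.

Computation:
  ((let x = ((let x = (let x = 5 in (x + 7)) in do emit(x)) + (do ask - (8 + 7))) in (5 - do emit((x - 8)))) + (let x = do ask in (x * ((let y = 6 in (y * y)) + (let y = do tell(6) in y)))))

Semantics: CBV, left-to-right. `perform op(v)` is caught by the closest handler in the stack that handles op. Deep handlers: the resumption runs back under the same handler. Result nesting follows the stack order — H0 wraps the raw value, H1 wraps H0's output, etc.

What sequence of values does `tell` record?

Working:
emit(12) @ H1 ⇒ out+=12
ask @ H2 ⇒ 4
emit(-19) @ H1 ⇒ out+=-19
ask @ H2 ⇒ 4
tell(6) @ H0 ⇒ log+=6
H0 returns (149, (6))
H1 returns [12, -19, (149, (6))]
H2 returns [12, -19, (149, (6))]
= [12, -19, (149, (6))]

Answer: (6)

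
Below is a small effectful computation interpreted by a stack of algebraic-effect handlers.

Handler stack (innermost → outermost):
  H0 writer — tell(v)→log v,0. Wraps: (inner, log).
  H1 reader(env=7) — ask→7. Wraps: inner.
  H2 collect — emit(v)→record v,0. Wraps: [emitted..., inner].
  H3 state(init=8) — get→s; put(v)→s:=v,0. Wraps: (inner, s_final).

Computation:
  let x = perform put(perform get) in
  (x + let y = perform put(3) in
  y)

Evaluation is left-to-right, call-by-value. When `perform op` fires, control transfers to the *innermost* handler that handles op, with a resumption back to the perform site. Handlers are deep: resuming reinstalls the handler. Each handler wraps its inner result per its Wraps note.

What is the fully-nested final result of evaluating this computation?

Answer: ([(0, ())], 3)

Evaluation trace:
get @ H3 ⇒ 8
put(8) @ H3 ⇒ s:=8
put(3) @ H3 ⇒ s:=3
H0 returns (0, ())
H1 returns (0, ())
H2 returns [(0, ())]
H3 returns ([(0, ())], 3)
= ([(0, ())], 3)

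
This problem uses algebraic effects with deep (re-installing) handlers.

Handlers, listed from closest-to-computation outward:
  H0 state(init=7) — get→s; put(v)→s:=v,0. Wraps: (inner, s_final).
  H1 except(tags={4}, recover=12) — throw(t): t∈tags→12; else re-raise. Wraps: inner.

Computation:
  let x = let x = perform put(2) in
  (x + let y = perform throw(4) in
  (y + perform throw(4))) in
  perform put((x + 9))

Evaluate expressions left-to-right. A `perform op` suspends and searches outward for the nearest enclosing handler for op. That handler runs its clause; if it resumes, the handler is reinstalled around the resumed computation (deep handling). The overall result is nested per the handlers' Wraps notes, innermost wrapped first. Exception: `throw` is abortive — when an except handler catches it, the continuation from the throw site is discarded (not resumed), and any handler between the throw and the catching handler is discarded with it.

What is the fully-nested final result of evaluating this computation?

Answer: 12

Step-by-step:
put(2) @ H0 ⇒ s:=2
throw(4) @ H1 caught ⇒ 12
= 12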